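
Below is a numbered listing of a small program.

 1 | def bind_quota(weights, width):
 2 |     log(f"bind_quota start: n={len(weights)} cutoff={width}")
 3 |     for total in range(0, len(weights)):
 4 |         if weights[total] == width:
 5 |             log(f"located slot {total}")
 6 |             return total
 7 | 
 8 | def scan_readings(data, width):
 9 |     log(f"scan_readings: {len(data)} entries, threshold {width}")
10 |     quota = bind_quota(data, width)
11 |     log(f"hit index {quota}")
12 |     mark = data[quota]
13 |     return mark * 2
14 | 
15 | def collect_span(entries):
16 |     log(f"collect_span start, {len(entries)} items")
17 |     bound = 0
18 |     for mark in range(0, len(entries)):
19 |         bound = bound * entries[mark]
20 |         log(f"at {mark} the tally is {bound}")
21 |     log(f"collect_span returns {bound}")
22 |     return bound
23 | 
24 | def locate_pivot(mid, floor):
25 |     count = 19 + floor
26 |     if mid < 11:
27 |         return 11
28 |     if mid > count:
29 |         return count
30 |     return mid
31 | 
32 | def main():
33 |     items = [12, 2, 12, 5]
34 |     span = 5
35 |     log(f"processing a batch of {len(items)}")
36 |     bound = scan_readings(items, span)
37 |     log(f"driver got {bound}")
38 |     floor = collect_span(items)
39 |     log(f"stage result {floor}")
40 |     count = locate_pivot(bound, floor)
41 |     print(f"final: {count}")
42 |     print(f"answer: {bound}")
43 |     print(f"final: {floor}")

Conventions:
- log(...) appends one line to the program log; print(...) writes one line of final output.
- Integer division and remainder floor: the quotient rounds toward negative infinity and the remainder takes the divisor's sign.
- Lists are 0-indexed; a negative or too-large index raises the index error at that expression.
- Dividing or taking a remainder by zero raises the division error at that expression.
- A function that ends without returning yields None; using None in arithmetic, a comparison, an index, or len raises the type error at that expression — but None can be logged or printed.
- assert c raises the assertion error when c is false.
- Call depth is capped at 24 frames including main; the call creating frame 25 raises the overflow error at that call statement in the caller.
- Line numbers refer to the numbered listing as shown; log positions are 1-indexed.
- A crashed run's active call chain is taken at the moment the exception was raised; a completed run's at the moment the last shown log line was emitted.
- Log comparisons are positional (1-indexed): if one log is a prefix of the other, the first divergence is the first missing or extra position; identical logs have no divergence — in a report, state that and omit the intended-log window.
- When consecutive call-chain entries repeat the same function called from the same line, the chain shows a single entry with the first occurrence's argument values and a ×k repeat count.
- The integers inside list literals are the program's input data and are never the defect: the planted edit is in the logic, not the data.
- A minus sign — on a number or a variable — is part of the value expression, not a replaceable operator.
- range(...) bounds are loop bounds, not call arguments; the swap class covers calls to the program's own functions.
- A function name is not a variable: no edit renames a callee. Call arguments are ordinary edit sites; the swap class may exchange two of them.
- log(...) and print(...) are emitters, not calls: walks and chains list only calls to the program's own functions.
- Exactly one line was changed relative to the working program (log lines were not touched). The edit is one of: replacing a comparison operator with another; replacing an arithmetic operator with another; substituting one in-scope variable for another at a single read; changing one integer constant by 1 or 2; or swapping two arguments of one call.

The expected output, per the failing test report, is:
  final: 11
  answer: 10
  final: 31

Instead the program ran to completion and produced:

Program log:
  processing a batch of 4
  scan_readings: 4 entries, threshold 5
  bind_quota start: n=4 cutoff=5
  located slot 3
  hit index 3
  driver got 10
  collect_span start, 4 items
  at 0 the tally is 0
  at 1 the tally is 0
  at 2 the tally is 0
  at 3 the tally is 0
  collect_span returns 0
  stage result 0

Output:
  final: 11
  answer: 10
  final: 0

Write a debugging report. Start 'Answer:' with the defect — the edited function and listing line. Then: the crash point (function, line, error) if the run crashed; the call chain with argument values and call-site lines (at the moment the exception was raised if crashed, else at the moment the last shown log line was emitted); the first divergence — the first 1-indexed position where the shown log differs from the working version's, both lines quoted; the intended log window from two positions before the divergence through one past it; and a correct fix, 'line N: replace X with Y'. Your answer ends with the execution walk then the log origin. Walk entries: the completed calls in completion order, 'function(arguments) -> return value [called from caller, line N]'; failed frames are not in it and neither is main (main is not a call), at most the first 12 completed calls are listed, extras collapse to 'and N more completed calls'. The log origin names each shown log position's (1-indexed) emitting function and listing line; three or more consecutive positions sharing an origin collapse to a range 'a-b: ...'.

Answer: the defect is in collect_span at line 19.
Core observation: Position 8 is the first bad log line: 'at 0 the tally is 0' should read 'at 0 the tally is 12'.
Call chain: main.
First divergence: position 8; shown 'at 0 the tally is 0' vs intended 'at 0 the tally is 12'.
Intended log window:
  6: driver got 10
  7: collect_span start, 4 items
  8: at 0 the tally is 12
  9: at 1 the tally is 14
Execution walk:
  bind_quota([12, 2, 12, 5], 5) -> 3  [called from scan_readings, line 10]
  scan_readings([12, 2, 12, 5], 5) -> 10  [called from main, line 36]
  collect_span([12, 2, 12, 5]) -> 0  [called from main, line 38]
  locate_pivot(10, 0) -> 11  [called from main, line 40]
Origin of each log line:
  1: emitted by main (line 35)
  2: emitted by scan_readings (line 9)
  3: emitted by bind_quota (line 2)
  4: emitted by bind_quota (line 5)
  5: emitted by scan_readings (line 11)
  6: emitted by main (line 37)
  7: emitted by collect_span (line 16)
  8-11: emitted by collect_span (line 20)
  12: emitted by collect_span (line 21)
  13: emitted by main (line 39)
A correct fix: line 19: replace `*` with `+`.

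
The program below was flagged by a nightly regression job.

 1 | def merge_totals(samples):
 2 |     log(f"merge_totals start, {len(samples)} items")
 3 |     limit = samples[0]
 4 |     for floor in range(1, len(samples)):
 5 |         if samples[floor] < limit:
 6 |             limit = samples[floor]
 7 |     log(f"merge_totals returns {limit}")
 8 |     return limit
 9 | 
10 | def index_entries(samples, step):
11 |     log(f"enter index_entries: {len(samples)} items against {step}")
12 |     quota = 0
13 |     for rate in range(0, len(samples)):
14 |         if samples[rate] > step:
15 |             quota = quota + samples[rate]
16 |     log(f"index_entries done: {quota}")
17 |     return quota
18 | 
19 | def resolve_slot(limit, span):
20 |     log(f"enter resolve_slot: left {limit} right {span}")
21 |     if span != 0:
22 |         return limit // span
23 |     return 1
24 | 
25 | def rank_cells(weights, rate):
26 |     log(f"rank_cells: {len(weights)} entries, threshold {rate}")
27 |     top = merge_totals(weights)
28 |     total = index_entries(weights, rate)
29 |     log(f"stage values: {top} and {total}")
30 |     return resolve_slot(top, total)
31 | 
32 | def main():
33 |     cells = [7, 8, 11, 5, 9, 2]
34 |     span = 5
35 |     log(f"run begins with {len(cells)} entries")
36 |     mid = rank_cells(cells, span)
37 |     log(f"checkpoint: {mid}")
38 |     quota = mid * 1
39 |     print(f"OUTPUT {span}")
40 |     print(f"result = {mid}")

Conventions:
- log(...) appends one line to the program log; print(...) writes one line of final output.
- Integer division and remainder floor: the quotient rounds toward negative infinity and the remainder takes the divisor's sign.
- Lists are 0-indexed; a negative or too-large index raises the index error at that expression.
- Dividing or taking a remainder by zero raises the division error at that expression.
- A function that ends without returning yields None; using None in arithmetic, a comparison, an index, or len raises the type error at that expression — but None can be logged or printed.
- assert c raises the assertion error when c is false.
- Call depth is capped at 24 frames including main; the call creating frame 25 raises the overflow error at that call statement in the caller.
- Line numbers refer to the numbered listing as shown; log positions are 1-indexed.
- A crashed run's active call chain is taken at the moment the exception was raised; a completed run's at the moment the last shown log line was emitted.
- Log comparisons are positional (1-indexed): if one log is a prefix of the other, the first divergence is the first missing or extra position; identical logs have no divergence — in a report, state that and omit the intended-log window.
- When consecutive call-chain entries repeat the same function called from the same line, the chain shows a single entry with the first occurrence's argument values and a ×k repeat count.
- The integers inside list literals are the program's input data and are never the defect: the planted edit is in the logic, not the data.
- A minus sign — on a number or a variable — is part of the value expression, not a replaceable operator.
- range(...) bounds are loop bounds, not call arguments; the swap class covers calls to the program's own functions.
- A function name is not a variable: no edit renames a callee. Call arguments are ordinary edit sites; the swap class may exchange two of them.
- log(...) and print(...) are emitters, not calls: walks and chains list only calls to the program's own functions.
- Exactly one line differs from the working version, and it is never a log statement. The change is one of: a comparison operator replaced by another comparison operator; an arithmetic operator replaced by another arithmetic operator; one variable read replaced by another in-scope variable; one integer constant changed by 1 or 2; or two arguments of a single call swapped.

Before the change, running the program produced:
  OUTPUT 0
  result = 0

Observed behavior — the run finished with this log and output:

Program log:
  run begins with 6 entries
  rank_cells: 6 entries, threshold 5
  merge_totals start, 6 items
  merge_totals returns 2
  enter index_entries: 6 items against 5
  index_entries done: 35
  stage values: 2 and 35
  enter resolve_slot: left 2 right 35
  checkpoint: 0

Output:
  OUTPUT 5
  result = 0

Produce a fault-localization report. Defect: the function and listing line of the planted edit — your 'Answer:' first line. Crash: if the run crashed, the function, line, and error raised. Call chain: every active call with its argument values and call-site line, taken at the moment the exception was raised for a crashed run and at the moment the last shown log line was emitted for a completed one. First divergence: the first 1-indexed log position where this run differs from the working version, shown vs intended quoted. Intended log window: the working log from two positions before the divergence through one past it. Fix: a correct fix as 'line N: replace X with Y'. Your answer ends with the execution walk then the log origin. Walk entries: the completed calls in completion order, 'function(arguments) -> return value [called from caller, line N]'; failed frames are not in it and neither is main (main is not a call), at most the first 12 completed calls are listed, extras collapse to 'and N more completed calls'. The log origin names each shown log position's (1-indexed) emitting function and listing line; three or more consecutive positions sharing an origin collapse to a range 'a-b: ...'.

Answer: the defect is in main at line 39.
Key fact: No log line changed; the fault shows up purely in the output.
Call chain: main.
First divergence: none (the log streams are identical).
Execution walk:
  merge_totals([7, 8, 11, 5, 9, 2]) -> 2  [called from rank_cells, line 27]
  index_entries([7, 8, 11, 5, 9, 2], 5) -> 35  [called from rank_cells, line 28]
  resolve_slot(2, 35) -> 0  [called from rank_cells, line 30]
  rank_cells([7, 8, 11, 5, 9, 2], 5) -> 0  [called from main, line 36]
Log line origins:
  1: emitted by main (line 35)
  2: emitted by rank_cells (line 26)
  3: emitted by merge_totals (line 2)
  4: emitted by merge_totals (line 7)
  5: emitted by index_entries (line 11)
  6: emitted by index_entries (line 16)
  7: emitted by rank_cells (line 29)
  8: emitted by resolve_slot (line 20)
  9: emitted by main (line 37)
A correct fix: line 39: replace `span` with `quota`.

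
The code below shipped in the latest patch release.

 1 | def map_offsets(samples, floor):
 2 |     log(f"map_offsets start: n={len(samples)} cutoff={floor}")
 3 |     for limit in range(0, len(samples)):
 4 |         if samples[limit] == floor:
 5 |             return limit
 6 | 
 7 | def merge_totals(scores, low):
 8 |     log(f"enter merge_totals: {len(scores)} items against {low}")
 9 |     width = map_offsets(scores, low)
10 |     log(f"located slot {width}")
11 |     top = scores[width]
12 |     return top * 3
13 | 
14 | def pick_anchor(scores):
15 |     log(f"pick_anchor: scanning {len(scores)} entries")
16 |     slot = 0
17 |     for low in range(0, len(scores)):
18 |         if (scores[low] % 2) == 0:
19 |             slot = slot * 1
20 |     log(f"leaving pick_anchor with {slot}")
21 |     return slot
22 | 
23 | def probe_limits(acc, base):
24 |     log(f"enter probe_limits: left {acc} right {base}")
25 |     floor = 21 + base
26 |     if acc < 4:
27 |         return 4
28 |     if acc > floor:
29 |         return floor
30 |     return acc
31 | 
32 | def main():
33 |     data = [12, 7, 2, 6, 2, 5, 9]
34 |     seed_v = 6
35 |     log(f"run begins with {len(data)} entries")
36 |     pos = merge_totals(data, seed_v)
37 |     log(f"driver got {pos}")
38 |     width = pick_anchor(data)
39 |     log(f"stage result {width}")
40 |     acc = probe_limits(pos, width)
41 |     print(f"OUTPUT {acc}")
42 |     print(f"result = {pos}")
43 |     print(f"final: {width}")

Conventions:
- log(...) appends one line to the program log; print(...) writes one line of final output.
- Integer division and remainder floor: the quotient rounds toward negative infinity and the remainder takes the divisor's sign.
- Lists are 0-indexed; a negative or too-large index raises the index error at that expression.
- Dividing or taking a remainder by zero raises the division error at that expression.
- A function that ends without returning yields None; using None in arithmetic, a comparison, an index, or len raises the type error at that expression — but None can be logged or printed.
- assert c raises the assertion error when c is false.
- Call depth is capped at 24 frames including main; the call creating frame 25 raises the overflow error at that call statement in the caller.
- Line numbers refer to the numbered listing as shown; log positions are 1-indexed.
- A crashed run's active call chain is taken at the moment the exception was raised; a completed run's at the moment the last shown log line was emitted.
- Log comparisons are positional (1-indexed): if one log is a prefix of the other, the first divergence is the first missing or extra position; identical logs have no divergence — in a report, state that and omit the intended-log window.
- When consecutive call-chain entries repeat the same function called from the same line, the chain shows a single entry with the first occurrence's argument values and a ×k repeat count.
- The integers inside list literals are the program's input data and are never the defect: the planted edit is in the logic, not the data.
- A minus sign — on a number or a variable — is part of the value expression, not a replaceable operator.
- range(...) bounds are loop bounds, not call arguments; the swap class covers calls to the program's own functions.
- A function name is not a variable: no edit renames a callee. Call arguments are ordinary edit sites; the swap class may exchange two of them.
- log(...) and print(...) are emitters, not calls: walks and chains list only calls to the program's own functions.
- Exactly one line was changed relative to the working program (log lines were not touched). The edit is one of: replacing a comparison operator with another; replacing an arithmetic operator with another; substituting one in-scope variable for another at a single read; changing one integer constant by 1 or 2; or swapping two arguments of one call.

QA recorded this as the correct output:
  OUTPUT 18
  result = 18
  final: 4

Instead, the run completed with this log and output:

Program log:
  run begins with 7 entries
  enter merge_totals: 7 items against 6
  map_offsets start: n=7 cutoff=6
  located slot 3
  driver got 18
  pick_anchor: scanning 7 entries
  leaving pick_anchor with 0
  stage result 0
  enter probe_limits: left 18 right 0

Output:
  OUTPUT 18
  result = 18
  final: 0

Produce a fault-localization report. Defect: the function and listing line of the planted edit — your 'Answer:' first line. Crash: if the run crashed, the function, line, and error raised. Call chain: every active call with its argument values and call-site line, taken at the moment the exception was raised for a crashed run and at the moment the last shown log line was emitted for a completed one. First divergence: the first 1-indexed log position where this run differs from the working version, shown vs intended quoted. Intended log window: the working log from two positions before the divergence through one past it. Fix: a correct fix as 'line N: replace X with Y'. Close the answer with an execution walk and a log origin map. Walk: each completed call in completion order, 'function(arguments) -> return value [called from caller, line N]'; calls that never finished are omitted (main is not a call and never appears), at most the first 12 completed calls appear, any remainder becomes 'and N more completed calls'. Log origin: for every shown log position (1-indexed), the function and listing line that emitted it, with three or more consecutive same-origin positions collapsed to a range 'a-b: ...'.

Answer: the defect is in pick_anchor at line 19.
Key fact: Position 7 is the first bad log line: 'leaving pick_anchor with 0' should read 'leaving pick_anchor with 4'.
Call chain: main -> probe_limits(18, 0) (called at line 40).
First divergence: position 7 — shown 'leaving pick_anchor with 0', intended 'leaving pick_anchor with 4'.
Intended log window:
  5: driver got 18
  6: pick_anchor: scanning 7 entries
  7: leaving pick_anchor with 4
  8: stage result 4
Execution walk:
  map_offsets([12, 7, 2, 6, 2, 5, 9], 6) -> 3  [called from merge_totals, line 9]
  merge_totals([12, 7, 2, 6, 2, 5, 9], 6) -> 18  [called from main, line 36]
  pick_anchor([12, 7, 2, 6, 2, 5, 9]) -> 0  [called from main, line 38]
  probe_limits(18, 0) -> 18  [called from main, line 40]
Log origin:
  1: emitted by main (line 35)
  2: emitted by merge_totals (line 8)
  3: emitted by map_offsets (line 2)
  4: emitted by merge_totals (line 10)
  5: emitted by main (line 37)
  6: emitted by pick_anchor (line 15)
  7: emitted by pick_anchor (line 20)
  8: emitted by main (line 39)
  9: emitted by probe_limits (line 24)
A correct fix: line 19: replace `*` with `+`.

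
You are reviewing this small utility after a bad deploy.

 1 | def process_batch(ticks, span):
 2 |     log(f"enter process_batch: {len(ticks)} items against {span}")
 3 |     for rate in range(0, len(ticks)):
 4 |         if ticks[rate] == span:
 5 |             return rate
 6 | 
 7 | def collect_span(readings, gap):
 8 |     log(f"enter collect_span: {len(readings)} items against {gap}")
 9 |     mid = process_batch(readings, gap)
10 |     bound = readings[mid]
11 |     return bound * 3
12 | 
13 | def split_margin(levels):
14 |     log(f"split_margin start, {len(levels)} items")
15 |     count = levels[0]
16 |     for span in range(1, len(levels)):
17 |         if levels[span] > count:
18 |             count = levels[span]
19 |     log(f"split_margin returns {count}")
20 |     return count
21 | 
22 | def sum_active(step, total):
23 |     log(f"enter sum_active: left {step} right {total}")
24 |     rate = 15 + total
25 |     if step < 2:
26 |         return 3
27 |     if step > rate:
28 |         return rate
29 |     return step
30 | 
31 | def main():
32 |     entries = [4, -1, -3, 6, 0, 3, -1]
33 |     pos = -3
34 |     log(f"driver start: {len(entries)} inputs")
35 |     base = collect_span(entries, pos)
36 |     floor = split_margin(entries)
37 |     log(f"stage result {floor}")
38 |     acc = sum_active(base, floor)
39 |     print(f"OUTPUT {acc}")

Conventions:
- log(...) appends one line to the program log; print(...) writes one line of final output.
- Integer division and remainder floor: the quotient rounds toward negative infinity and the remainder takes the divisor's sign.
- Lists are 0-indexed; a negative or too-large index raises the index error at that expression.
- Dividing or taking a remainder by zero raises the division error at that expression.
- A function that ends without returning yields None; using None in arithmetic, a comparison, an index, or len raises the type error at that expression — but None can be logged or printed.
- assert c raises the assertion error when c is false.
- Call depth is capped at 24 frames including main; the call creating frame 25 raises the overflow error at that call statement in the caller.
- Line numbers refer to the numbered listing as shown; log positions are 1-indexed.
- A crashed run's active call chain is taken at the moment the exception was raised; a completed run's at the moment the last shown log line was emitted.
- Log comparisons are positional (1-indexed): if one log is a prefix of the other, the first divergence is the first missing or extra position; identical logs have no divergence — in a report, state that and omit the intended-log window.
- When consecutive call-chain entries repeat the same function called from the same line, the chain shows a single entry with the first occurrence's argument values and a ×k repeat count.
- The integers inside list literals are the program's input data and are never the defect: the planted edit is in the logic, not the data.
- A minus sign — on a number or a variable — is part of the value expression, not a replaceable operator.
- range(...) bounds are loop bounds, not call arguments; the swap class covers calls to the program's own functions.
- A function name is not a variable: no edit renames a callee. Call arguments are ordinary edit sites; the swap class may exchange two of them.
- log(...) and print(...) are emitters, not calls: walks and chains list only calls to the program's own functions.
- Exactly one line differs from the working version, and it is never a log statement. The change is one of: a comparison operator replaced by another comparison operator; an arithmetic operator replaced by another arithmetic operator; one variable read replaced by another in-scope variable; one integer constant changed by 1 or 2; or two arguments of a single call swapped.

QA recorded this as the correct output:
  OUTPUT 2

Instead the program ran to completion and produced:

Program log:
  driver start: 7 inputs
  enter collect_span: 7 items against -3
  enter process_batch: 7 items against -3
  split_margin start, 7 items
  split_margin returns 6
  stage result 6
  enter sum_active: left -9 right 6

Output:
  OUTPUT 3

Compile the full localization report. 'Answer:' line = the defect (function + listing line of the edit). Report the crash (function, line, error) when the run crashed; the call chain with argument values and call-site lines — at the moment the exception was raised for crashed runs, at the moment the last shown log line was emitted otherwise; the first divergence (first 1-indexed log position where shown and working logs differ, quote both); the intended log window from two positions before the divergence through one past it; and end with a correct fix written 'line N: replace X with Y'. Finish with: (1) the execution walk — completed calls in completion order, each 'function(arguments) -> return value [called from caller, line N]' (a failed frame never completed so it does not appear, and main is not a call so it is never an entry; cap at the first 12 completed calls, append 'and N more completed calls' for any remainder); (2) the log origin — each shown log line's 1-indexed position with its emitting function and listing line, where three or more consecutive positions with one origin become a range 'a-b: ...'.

Answer: the defect is in sum_active at line 26.
Core observation: The logs agree in full; only the final output differs.
Call chain: main -> sum_active(-9, 6) (called at line 38).
First divergence: none (the log streams are identical).
Execution walk:
  process_batch([4, -1, -3, 6, 0, 3, -1], -3) -> 2  [called from collect_span, line 9]
  collect_span([4, -1, -3, 6, 0, 3, -1], -3) -> -9  [called from main, line 35]
  split_margin([4, -1, -3, 6, 0, 3, -1]) -> 6  [called from main, line 36]
  sum_active(-9, 6) -> 3  [called from main, line 38]
Log origin:
  1: emitted by main (line 34)
  2: emitted by collect_span (line 8)
  3: emitted by process_batch (line 2)
  4: emitted by split_margin (line 14)
  5: emitted by split_margin (line 19)
  6: emitted by main (line 37)
  7: emitted by sum_active (line 23)
A correct fix: line 26: replace `3` with `2`.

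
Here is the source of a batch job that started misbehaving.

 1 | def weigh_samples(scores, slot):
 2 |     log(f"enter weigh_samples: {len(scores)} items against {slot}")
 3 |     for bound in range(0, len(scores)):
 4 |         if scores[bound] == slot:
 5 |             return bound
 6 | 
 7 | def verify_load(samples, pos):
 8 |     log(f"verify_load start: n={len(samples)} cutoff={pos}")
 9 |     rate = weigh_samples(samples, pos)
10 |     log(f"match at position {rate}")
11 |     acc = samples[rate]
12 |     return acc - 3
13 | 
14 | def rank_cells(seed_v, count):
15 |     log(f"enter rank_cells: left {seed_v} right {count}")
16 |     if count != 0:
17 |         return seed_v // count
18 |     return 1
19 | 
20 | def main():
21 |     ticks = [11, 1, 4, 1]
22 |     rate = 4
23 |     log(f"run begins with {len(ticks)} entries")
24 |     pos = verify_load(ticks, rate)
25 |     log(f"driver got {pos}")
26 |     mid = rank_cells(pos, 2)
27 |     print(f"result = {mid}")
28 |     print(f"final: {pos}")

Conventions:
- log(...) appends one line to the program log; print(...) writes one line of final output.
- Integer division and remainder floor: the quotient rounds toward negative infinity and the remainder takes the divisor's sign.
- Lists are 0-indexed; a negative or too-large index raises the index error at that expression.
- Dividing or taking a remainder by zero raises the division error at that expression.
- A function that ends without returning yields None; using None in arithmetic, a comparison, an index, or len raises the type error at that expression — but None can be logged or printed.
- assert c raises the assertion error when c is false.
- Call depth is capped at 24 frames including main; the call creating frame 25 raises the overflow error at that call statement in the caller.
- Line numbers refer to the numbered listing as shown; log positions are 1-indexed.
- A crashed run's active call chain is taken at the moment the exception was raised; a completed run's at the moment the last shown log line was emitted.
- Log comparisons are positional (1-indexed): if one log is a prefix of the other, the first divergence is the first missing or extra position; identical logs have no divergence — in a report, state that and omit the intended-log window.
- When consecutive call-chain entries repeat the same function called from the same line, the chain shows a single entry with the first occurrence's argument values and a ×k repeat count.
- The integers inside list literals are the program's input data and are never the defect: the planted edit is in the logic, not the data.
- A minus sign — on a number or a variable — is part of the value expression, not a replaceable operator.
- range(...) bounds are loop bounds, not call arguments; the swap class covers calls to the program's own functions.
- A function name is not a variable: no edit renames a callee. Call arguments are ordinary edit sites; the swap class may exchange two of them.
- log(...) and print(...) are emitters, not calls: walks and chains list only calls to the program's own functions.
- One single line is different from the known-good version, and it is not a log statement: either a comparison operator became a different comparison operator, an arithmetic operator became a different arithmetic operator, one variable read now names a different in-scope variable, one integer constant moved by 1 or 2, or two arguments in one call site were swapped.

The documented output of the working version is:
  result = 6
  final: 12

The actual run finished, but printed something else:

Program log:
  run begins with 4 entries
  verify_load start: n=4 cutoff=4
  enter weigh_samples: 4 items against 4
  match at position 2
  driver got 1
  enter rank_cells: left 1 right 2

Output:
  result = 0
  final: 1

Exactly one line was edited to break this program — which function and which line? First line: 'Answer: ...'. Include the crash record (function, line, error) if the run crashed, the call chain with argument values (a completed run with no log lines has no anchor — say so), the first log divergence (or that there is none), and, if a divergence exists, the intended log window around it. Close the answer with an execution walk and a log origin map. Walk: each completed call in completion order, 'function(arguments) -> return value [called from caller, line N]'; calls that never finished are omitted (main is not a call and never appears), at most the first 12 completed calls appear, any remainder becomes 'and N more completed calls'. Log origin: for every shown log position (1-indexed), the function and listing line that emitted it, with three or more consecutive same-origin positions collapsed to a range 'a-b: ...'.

Answer: the defect is in verify_load at line 12.
Key fact: Everything matches until log position 5, which reads 'driver got 1' in place of 'driver got 12'.
Call chain: main -> rank_cells(1, 2) (called at line 26).
First divergence: position 5 — shown 'driver got 1', intended 'driver got 12'.
Intended log window:
  3: enter weigh_samples: 4 items against 4
  4: match at position 2
  5: driver got 12
  6: enter rank_cells: left 12 right 2
Execution walk:
  weigh_samples([11, 1, 4, 1], 4) -> 2  [called from verify_load, line 9]
  verify_load([11, 1, 4, 1], 4) -> 1  [called from main, line 24]
  rank_cells(1, 2) -> 0  [called from main, line 26]
Origin of each log line:
  1: from main, line 23
  2: from verify_load, line 8
  3: from weigh_samples, line 2
  4: from verify_load, line 10
  5: from main, line 25
  6: from rank_cells, line 15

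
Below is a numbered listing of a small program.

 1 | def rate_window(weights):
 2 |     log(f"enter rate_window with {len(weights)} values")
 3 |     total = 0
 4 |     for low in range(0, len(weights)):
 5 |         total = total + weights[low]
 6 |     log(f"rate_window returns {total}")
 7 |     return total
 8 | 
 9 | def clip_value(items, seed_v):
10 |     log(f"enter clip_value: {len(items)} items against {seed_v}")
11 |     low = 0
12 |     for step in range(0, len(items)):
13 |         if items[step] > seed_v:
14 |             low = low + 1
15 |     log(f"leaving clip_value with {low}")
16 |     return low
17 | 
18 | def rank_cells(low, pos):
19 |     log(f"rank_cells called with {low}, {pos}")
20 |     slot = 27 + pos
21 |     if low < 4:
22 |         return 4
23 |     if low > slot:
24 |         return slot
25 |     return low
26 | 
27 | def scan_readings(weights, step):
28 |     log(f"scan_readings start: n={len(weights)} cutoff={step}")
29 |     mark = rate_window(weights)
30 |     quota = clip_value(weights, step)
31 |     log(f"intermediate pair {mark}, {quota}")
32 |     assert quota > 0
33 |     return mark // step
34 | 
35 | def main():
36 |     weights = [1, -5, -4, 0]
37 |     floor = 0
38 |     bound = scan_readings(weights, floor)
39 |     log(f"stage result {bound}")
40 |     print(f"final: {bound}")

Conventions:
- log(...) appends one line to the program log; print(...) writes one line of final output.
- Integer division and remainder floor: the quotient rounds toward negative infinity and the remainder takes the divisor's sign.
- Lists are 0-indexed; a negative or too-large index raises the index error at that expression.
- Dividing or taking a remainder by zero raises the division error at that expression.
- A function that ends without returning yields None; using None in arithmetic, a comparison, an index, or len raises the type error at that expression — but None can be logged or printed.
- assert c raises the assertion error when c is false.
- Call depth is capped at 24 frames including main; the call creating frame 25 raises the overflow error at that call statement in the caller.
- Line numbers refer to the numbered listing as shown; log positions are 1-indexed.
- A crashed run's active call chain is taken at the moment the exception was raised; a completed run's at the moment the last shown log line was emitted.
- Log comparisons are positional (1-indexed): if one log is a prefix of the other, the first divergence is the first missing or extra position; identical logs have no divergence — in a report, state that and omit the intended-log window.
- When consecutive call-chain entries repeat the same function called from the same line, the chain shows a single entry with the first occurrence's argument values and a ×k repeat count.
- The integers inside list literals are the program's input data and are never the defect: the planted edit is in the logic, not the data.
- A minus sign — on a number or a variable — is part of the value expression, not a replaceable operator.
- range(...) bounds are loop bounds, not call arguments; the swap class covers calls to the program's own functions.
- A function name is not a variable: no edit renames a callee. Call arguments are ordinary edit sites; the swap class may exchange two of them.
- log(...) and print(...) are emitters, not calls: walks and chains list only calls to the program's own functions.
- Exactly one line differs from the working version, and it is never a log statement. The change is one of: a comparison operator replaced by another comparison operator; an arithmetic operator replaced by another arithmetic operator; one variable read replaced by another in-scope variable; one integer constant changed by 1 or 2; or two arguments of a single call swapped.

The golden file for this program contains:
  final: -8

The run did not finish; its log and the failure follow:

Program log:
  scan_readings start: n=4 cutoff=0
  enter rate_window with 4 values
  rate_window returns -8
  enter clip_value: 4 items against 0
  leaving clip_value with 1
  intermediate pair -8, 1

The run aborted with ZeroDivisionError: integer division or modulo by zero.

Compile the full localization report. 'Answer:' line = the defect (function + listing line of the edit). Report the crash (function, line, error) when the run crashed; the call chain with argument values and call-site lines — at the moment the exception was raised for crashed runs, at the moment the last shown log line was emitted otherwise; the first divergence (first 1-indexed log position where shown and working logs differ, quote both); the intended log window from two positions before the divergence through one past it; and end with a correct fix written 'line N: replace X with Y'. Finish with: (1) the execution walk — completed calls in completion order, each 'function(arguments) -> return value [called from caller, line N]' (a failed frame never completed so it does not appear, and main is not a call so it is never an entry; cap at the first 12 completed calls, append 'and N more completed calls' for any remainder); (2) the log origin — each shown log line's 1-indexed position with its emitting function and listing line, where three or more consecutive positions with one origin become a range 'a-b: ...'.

Answer: the defect is in scan_readings at line 33.
Key observation: The shown log is a 6-line prefix of the intended one, whose next entry is 'stage result -8'.
Crash: scan_readings, line 33, ZeroDivisionError.
Call chain: main -> scan_readings([1, -5, -4, 0], 0) (called at line 38).
First divergence: position 7 — the faulty run's log ends after 6 lines; the working version continues with 'stage result -8'.
Intended log window:
  5: leaving clip_value with 1
  6: intermediate pair -8, 1
  7: stage result -8
Execution walk:
  rate_window([1, -5, -4, 0]) -> -8  [called from scan_readings, line 29]
  clip_value([1, -5, -4, 0], 0) -> 1  [called from scan_readings, line 30]
Log origin:
  1: logged in scan_readings at line 28
  2: logged in rate_window at line 2
  3: logged in rate_window at line 6
  4: logged in clip_value at line 10
  5: logged in clip_value at line 15
  6: logged in scan_readings at line 31
A correct fix: line 33: replace `step` with `quota`.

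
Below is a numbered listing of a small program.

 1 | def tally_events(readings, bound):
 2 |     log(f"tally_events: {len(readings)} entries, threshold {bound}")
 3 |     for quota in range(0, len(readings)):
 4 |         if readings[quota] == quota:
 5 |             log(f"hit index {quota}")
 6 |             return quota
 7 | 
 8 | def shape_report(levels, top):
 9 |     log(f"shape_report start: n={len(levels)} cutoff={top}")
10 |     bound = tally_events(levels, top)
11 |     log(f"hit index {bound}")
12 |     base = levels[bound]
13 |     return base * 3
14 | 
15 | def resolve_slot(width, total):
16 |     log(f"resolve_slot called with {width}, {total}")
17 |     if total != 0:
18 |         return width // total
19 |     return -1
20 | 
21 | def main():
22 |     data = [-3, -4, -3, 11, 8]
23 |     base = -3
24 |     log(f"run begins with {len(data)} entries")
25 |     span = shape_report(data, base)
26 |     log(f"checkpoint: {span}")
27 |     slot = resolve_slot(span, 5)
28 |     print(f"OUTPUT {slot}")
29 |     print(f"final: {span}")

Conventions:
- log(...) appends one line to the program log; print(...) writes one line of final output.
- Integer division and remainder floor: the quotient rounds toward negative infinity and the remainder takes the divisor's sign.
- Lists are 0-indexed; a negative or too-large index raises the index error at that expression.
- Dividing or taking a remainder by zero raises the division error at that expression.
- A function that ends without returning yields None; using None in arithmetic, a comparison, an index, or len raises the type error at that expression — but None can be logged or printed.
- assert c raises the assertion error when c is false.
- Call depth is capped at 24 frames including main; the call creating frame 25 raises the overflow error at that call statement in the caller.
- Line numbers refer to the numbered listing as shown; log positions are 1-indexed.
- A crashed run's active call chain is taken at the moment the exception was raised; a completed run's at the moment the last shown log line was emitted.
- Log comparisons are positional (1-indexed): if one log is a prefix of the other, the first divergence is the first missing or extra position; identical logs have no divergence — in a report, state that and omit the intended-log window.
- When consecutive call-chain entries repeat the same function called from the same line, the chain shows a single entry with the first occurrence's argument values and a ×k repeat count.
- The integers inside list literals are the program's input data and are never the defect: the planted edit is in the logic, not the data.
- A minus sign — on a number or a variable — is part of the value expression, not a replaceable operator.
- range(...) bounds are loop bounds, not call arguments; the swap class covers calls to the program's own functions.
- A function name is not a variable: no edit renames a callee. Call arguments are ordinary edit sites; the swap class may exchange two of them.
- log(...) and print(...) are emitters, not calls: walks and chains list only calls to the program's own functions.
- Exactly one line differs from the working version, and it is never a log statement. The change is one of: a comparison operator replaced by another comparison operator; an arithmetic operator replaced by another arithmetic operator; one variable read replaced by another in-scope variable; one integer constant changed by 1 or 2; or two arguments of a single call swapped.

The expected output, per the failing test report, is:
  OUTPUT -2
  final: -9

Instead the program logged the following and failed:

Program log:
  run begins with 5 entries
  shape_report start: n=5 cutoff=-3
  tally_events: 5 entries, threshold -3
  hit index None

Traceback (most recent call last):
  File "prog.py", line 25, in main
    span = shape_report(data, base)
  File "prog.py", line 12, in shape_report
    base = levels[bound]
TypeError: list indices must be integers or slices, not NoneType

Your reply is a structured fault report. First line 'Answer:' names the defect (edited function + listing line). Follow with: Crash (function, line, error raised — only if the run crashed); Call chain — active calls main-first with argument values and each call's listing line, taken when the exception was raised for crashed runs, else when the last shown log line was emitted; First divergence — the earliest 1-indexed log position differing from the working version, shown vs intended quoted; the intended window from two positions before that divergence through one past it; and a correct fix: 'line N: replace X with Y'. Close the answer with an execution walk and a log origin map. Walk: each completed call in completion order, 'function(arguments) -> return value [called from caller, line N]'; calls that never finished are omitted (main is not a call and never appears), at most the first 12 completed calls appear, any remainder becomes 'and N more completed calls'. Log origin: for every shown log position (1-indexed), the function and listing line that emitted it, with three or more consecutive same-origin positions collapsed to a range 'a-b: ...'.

Answer: the defect is in tally_events at line 4.
Key observation: Position 4 is the first bad log line: 'hit index None' should read 'hit index 0'.
Crash: shape_report, line 12, TypeError.
Call chain: main -> shape_report([-3, -4, -3, 11, 8], -3) (called at line 25).
First divergence: position 4 — shown 'hit index None', intended 'hit index 0'.
Intended log window:
  2: shape_report start: n=5 cutoff=-3
  3: tally_events: 5 entries, threshold -3
  4: hit index 0
  5: hit index 0
Execution walk:
  tally_events([-3, -4, -3, 11, 8], -3) -> None  [called from shape_report, line 10]
Log line origins:
  1 — main, line 24
  2 — shape_report, line 9
  3 — tally_events, line 2
  4 — shape_report, line 11
A correct fix: line 4: replace `readings[quota] == quota` with `readings[quota] == bound`.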